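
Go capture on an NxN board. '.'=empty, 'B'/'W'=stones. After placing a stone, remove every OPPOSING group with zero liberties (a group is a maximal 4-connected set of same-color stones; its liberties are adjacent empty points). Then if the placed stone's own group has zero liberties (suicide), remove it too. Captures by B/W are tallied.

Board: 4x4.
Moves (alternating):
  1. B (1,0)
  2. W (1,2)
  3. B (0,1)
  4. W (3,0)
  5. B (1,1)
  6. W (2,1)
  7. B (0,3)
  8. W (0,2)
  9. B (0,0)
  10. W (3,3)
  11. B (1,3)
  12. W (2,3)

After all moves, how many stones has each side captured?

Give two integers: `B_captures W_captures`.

Answer: 0 2

Derivation:
Move 1: B@(1,0) -> caps B=0 W=0
Move 2: W@(1,2) -> caps B=0 W=0
Move 3: B@(0,1) -> caps B=0 W=0
Move 4: W@(3,0) -> caps B=0 W=0
Move 5: B@(1,1) -> caps B=0 W=0
Move 6: W@(2,1) -> caps B=0 W=0
Move 7: B@(0,3) -> caps B=0 W=0
Move 8: W@(0,2) -> caps B=0 W=0
Move 9: B@(0,0) -> caps B=0 W=0
Move 10: W@(3,3) -> caps B=0 W=0
Move 11: B@(1,3) -> caps B=0 W=0
Move 12: W@(2,3) -> caps B=0 W=2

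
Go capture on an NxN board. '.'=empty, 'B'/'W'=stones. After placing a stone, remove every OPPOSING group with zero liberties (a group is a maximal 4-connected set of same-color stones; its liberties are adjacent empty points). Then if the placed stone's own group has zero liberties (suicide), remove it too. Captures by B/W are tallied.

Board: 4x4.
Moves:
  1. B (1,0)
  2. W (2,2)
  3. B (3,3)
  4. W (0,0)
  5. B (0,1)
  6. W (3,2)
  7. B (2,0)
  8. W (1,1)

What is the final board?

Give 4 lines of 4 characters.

Move 1: B@(1,0) -> caps B=0 W=0
Move 2: W@(2,2) -> caps B=0 W=0
Move 3: B@(3,3) -> caps B=0 W=0
Move 4: W@(0,0) -> caps B=0 W=0
Move 5: B@(0,1) -> caps B=1 W=0
Move 6: W@(3,2) -> caps B=1 W=0
Move 7: B@(2,0) -> caps B=1 W=0
Move 8: W@(1,1) -> caps B=1 W=0

Answer: .B..
BW..
B.W.
..WB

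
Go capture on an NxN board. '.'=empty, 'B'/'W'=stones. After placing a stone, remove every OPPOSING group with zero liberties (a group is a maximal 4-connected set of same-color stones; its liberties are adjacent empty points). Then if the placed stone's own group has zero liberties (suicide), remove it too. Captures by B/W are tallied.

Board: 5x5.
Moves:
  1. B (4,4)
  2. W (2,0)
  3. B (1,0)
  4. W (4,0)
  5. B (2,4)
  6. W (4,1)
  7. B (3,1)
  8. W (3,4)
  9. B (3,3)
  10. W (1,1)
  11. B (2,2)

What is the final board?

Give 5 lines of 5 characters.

Answer: .....
BW...
W.B.B
.B.B.
WW..B

Derivation:
Move 1: B@(4,4) -> caps B=0 W=0
Move 2: W@(2,0) -> caps B=0 W=0
Move 3: B@(1,0) -> caps B=0 W=0
Move 4: W@(4,0) -> caps B=0 W=0
Move 5: B@(2,4) -> caps B=0 W=0
Move 6: W@(4,1) -> caps B=0 W=0
Move 7: B@(3,1) -> caps B=0 W=0
Move 8: W@(3,4) -> caps B=0 W=0
Move 9: B@(3,3) -> caps B=1 W=0
Move 10: W@(1,1) -> caps B=1 W=0
Move 11: B@(2,2) -> caps B=1 W=0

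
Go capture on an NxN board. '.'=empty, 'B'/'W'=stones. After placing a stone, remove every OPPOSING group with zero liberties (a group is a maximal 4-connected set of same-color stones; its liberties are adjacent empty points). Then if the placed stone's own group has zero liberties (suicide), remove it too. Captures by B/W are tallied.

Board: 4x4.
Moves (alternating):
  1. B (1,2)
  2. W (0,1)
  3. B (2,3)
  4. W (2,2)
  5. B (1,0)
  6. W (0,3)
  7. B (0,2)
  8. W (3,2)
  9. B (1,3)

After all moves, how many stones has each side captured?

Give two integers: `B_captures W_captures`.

Answer: 1 0

Derivation:
Move 1: B@(1,2) -> caps B=0 W=0
Move 2: W@(0,1) -> caps B=0 W=0
Move 3: B@(2,3) -> caps B=0 W=0
Move 4: W@(2,2) -> caps B=0 W=0
Move 5: B@(1,0) -> caps B=0 W=0
Move 6: W@(0,3) -> caps B=0 W=0
Move 7: B@(0,2) -> caps B=0 W=0
Move 8: W@(3,2) -> caps B=0 W=0
Move 9: B@(1,3) -> caps B=1 W=0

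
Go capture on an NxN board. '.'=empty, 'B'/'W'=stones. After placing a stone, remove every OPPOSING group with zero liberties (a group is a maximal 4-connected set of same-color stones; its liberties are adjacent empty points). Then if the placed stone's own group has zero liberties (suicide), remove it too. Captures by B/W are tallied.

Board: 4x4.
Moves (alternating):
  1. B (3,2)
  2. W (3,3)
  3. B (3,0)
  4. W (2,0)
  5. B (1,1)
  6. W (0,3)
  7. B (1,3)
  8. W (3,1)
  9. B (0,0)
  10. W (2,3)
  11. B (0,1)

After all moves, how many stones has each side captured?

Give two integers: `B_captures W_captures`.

Answer: 0 1

Derivation:
Move 1: B@(3,2) -> caps B=0 W=0
Move 2: W@(3,3) -> caps B=0 W=0
Move 3: B@(3,0) -> caps B=0 W=0
Move 4: W@(2,0) -> caps B=0 W=0
Move 5: B@(1,1) -> caps B=0 W=0
Move 6: W@(0,3) -> caps B=0 W=0
Move 7: B@(1,3) -> caps B=0 W=0
Move 8: W@(3,1) -> caps B=0 W=1
Move 9: B@(0,0) -> caps B=0 W=1
Move 10: W@(2,3) -> caps B=0 W=1
Move 11: B@(0,1) -> caps B=0 W=1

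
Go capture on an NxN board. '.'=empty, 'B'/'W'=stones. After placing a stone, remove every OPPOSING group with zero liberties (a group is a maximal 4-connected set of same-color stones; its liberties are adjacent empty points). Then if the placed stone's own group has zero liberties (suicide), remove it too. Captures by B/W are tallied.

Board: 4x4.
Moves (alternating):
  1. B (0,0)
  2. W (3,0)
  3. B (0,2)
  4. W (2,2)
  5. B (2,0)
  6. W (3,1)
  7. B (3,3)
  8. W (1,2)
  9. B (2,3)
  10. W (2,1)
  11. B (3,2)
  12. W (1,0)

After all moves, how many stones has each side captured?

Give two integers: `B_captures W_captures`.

Answer: 0 1

Derivation:
Move 1: B@(0,0) -> caps B=0 W=0
Move 2: W@(3,0) -> caps B=0 W=0
Move 3: B@(0,2) -> caps B=0 W=0
Move 4: W@(2,2) -> caps B=0 W=0
Move 5: B@(2,0) -> caps B=0 W=0
Move 6: W@(3,1) -> caps B=0 W=0
Move 7: B@(3,3) -> caps B=0 W=0
Move 8: W@(1,2) -> caps B=0 W=0
Move 9: B@(2,3) -> caps B=0 W=0
Move 10: W@(2,1) -> caps B=0 W=0
Move 11: B@(3,2) -> caps B=0 W=0
Move 12: W@(1,0) -> caps B=0 W=1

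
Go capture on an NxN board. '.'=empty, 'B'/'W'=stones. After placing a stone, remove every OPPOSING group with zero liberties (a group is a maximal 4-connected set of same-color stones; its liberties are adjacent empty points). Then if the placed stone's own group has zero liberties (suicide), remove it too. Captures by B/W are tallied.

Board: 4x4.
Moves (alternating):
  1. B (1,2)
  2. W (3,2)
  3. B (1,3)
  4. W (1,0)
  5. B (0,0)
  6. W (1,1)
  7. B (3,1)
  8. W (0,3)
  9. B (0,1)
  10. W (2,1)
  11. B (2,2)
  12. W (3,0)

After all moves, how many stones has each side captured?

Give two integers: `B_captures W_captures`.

Move 1: B@(1,2) -> caps B=0 W=0
Move 2: W@(3,2) -> caps B=0 W=0
Move 3: B@(1,3) -> caps B=0 W=0
Move 4: W@(1,0) -> caps B=0 W=0
Move 5: B@(0,0) -> caps B=0 W=0
Move 6: W@(1,1) -> caps B=0 W=0
Move 7: B@(3,1) -> caps B=0 W=0
Move 8: W@(0,3) -> caps B=0 W=0
Move 9: B@(0,1) -> caps B=0 W=0
Move 10: W@(2,1) -> caps B=0 W=0
Move 11: B@(2,2) -> caps B=0 W=0
Move 12: W@(3,0) -> caps B=0 W=1

Answer: 0 1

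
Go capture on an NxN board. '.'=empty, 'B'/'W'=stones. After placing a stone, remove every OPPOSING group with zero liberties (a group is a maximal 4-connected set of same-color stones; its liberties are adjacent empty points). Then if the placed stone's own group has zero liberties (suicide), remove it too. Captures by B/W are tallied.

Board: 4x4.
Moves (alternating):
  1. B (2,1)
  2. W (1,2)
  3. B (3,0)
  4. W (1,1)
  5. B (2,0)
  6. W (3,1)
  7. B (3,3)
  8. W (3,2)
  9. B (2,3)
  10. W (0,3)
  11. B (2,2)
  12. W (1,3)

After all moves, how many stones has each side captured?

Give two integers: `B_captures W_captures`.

Answer: 2 0

Derivation:
Move 1: B@(2,1) -> caps B=0 W=0
Move 2: W@(1,2) -> caps B=0 W=0
Move 3: B@(3,0) -> caps B=0 W=0
Move 4: W@(1,1) -> caps B=0 W=0
Move 5: B@(2,0) -> caps B=0 W=0
Move 6: W@(3,1) -> caps B=0 W=0
Move 7: B@(3,3) -> caps B=0 W=0
Move 8: W@(3,2) -> caps B=0 W=0
Move 9: B@(2,3) -> caps B=0 W=0
Move 10: W@(0,3) -> caps B=0 W=0
Move 11: B@(2,2) -> caps B=2 W=0
Move 12: W@(1,3) -> caps B=2 W=0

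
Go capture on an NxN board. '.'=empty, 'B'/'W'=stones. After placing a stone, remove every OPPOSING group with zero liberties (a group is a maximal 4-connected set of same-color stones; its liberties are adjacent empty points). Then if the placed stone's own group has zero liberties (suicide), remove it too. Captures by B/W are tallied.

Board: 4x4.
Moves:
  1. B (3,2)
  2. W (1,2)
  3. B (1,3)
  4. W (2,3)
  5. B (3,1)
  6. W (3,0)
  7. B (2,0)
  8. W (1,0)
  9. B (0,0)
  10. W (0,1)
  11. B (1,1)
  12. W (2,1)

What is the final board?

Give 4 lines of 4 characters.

Answer: .W..
W.WB
BW.W
.BB.

Derivation:
Move 1: B@(3,2) -> caps B=0 W=0
Move 2: W@(1,2) -> caps B=0 W=0
Move 3: B@(1,3) -> caps B=0 W=0
Move 4: W@(2,3) -> caps B=0 W=0
Move 5: B@(3,1) -> caps B=0 W=0
Move 6: W@(3,0) -> caps B=0 W=0
Move 7: B@(2,0) -> caps B=1 W=0
Move 8: W@(1,0) -> caps B=1 W=0
Move 9: B@(0,0) -> caps B=1 W=0
Move 10: W@(0,1) -> caps B=1 W=1
Move 11: B@(1,1) -> caps B=1 W=1
Move 12: W@(2,1) -> caps B=1 W=2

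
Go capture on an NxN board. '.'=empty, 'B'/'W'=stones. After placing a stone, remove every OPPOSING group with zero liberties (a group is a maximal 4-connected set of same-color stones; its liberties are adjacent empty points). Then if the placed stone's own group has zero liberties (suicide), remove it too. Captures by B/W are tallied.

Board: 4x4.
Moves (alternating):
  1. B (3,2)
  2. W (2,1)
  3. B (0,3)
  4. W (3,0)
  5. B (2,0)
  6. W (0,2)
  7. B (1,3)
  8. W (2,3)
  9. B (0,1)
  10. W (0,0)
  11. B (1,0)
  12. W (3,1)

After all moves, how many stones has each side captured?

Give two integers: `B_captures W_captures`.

Move 1: B@(3,2) -> caps B=0 W=0
Move 2: W@(2,1) -> caps B=0 W=0
Move 3: B@(0,3) -> caps B=0 W=0
Move 4: W@(3,0) -> caps B=0 W=0
Move 5: B@(2,0) -> caps B=0 W=0
Move 6: W@(0,2) -> caps B=0 W=0
Move 7: B@(1,3) -> caps B=0 W=0
Move 8: W@(2,3) -> caps B=0 W=0
Move 9: B@(0,1) -> caps B=0 W=0
Move 10: W@(0,0) -> caps B=0 W=0
Move 11: B@(1,0) -> caps B=1 W=0
Move 12: W@(3,1) -> caps B=1 W=0

Answer: 1 0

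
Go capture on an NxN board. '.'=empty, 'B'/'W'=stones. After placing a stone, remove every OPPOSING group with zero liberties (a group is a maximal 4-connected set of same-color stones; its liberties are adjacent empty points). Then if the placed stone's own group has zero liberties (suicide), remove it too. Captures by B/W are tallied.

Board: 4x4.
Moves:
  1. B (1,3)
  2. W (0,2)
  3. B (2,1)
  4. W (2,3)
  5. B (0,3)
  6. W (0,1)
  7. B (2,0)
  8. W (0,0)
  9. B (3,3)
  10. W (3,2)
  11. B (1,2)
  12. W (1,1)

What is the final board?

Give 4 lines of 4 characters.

Move 1: B@(1,3) -> caps B=0 W=0
Move 2: W@(0,2) -> caps B=0 W=0
Move 3: B@(2,1) -> caps B=0 W=0
Move 4: W@(2,3) -> caps B=0 W=0
Move 5: B@(0,3) -> caps B=0 W=0
Move 6: W@(0,1) -> caps B=0 W=0
Move 7: B@(2,0) -> caps B=0 W=0
Move 8: W@(0,0) -> caps B=0 W=0
Move 9: B@(3,3) -> caps B=0 W=0
Move 10: W@(3,2) -> caps B=0 W=1
Move 11: B@(1,2) -> caps B=0 W=1
Move 12: W@(1,1) -> caps B=0 W=1

Answer: WWWB
.WBB
BB.W
..W.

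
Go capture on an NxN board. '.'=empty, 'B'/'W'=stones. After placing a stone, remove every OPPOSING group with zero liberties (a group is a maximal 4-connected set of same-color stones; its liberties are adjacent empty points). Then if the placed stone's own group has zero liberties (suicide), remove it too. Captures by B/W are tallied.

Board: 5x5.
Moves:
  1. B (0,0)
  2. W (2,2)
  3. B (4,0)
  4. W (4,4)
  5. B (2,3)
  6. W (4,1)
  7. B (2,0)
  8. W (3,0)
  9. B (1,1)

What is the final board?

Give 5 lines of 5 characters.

Move 1: B@(0,0) -> caps B=0 W=0
Move 2: W@(2,2) -> caps B=0 W=0
Move 3: B@(4,0) -> caps B=0 W=0
Move 4: W@(4,4) -> caps B=0 W=0
Move 5: B@(2,3) -> caps B=0 W=0
Move 6: W@(4,1) -> caps B=0 W=0
Move 7: B@(2,0) -> caps B=0 W=0
Move 8: W@(3,0) -> caps B=0 W=1
Move 9: B@(1,1) -> caps B=0 W=1

Answer: B....
.B...
B.WB.
W....
.W..W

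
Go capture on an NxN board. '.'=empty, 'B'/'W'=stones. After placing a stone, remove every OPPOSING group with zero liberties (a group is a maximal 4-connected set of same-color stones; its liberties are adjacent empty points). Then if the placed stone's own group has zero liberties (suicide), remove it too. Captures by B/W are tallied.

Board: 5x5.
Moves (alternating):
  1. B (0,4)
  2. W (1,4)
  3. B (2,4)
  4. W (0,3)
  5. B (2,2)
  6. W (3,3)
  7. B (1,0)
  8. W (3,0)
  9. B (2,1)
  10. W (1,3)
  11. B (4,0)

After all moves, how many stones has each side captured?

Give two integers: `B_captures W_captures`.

Move 1: B@(0,4) -> caps B=0 W=0
Move 2: W@(1,4) -> caps B=0 W=0
Move 3: B@(2,4) -> caps B=0 W=0
Move 4: W@(0,3) -> caps B=0 W=1
Move 5: B@(2,2) -> caps B=0 W=1
Move 6: W@(3,3) -> caps B=0 W=1
Move 7: B@(1,0) -> caps B=0 W=1
Move 8: W@(3,0) -> caps B=0 W=1
Move 9: B@(2,1) -> caps B=0 W=1
Move 10: W@(1,3) -> caps B=0 W=1
Move 11: B@(4,0) -> caps B=0 W=1

Answer: 0 1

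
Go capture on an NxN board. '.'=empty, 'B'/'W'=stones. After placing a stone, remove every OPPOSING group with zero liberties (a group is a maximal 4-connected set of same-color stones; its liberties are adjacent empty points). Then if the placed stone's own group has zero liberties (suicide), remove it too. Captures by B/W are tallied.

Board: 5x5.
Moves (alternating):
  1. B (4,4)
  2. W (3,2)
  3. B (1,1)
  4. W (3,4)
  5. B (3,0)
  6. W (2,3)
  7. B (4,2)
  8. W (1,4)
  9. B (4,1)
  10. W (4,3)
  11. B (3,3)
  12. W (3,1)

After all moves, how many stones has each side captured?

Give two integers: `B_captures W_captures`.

Move 1: B@(4,4) -> caps B=0 W=0
Move 2: W@(3,2) -> caps B=0 W=0
Move 3: B@(1,1) -> caps B=0 W=0
Move 4: W@(3,4) -> caps B=0 W=0
Move 5: B@(3,0) -> caps B=0 W=0
Move 6: W@(2,3) -> caps B=0 W=0
Move 7: B@(4,2) -> caps B=0 W=0
Move 8: W@(1,4) -> caps B=0 W=0
Move 9: B@(4,1) -> caps B=0 W=0
Move 10: W@(4,3) -> caps B=0 W=1
Move 11: B@(3,3) -> caps B=0 W=1
Move 12: W@(3,1) -> caps B=0 W=1

Answer: 0 1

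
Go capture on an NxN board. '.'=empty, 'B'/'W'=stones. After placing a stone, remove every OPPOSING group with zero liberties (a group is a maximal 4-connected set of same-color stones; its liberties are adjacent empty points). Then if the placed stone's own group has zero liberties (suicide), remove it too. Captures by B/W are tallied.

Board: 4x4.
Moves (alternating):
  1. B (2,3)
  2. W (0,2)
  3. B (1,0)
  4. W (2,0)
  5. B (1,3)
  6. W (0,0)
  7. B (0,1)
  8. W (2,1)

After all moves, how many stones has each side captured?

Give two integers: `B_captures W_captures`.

Answer: 1 0

Derivation:
Move 1: B@(2,3) -> caps B=0 W=0
Move 2: W@(0,2) -> caps B=0 W=0
Move 3: B@(1,0) -> caps B=0 W=0
Move 4: W@(2,0) -> caps B=0 W=0
Move 5: B@(1,3) -> caps B=0 W=0
Move 6: W@(0,0) -> caps B=0 W=0
Move 7: B@(0,1) -> caps B=1 W=0
Move 8: W@(2,1) -> caps B=1 W=0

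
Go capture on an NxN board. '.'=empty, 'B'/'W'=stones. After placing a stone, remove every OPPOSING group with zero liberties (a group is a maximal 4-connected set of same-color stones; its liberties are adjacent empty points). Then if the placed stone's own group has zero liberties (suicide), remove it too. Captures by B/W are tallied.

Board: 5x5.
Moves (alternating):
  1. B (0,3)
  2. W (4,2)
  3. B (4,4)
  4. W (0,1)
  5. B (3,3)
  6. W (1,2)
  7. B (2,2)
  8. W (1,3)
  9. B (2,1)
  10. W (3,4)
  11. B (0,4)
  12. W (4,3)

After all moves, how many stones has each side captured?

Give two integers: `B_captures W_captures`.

Answer: 0 1

Derivation:
Move 1: B@(0,3) -> caps B=0 W=0
Move 2: W@(4,2) -> caps B=0 W=0
Move 3: B@(4,4) -> caps B=0 W=0
Move 4: W@(0,1) -> caps B=0 W=0
Move 5: B@(3,3) -> caps B=0 W=0
Move 6: W@(1,2) -> caps B=0 W=0
Move 7: B@(2,2) -> caps B=0 W=0
Move 8: W@(1,3) -> caps B=0 W=0
Move 9: B@(2,1) -> caps B=0 W=0
Move 10: W@(3,4) -> caps B=0 W=0
Move 11: B@(0,4) -> caps B=0 W=0
Move 12: W@(4,3) -> caps B=0 W=1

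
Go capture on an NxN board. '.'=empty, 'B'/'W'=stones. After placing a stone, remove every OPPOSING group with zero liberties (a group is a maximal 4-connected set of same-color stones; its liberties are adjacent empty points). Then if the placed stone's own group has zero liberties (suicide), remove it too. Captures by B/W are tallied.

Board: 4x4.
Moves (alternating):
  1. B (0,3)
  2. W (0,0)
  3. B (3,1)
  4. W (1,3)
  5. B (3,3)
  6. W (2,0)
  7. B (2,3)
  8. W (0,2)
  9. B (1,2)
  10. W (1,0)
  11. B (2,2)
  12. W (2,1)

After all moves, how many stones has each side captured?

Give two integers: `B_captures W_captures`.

Answer: 0 1

Derivation:
Move 1: B@(0,3) -> caps B=0 W=0
Move 2: W@(0,0) -> caps B=0 W=0
Move 3: B@(3,1) -> caps B=0 W=0
Move 4: W@(1,3) -> caps B=0 W=0
Move 5: B@(3,3) -> caps B=0 W=0
Move 6: W@(2,0) -> caps B=0 W=0
Move 7: B@(2,3) -> caps B=0 W=0
Move 8: W@(0,2) -> caps B=0 W=1
Move 9: B@(1,2) -> caps B=0 W=1
Move 10: W@(1,0) -> caps B=0 W=1
Move 11: B@(2,2) -> caps B=0 W=1
Move 12: W@(2,1) -> caps B=0 W=1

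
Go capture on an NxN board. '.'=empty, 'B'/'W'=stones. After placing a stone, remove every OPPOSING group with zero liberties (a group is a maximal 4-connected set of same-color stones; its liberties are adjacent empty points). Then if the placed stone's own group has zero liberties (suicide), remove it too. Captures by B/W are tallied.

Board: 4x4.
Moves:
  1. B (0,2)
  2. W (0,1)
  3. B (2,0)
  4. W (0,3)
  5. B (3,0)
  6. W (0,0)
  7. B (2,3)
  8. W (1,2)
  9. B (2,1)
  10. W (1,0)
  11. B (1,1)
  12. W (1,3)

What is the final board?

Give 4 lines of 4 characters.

Move 1: B@(0,2) -> caps B=0 W=0
Move 2: W@(0,1) -> caps B=0 W=0
Move 3: B@(2,0) -> caps B=0 W=0
Move 4: W@(0,3) -> caps B=0 W=0
Move 5: B@(3,0) -> caps B=0 W=0
Move 6: W@(0,0) -> caps B=0 W=0
Move 7: B@(2,3) -> caps B=0 W=0
Move 8: W@(1,2) -> caps B=0 W=1
Move 9: B@(2,1) -> caps B=0 W=1
Move 10: W@(1,0) -> caps B=0 W=1
Move 11: B@(1,1) -> caps B=0 W=1
Move 12: W@(1,3) -> caps B=0 W=1

Answer: WW.W
WBWW
BB.B
B...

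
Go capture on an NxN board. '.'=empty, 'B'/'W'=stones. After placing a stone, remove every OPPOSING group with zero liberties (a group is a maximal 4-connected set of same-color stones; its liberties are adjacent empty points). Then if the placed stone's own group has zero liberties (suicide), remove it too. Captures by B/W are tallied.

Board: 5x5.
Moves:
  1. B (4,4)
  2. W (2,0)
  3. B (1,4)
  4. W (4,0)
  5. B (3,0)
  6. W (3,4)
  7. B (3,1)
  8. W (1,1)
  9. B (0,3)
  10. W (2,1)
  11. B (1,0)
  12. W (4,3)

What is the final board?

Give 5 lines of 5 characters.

Move 1: B@(4,4) -> caps B=0 W=0
Move 2: W@(2,0) -> caps B=0 W=0
Move 3: B@(1,4) -> caps B=0 W=0
Move 4: W@(4,0) -> caps B=0 W=0
Move 5: B@(3,0) -> caps B=0 W=0
Move 6: W@(3,4) -> caps B=0 W=0
Move 7: B@(3,1) -> caps B=0 W=0
Move 8: W@(1,1) -> caps B=0 W=0
Move 9: B@(0,3) -> caps B=0 W=0
Move 10: W@(2,1) -> caps B=0 W=0
Move 11: B@(1,0) -> caps B=0 W=0
Move 12: W@(4,3) -> caps B=0 W=1

Answer: ...B.
BW..B
WW...
BB..W
W..W.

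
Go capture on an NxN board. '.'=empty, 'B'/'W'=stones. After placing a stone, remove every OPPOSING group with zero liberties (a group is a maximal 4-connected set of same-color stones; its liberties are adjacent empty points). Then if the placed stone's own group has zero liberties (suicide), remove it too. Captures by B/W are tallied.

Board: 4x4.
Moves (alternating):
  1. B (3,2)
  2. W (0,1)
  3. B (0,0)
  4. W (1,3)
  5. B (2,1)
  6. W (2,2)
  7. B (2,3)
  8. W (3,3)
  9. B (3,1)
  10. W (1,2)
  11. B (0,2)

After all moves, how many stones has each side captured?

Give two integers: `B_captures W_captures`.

Answer: 0 1

Derivation:
Move 1: B@(3,2) -> caps B=0 W=0
Move 2: W@(0,1) -> caps B=0 W=0
Move 3: B@(0,0) -> caps B=0 W=0
Move 4: W@(1,3) -> caps B=0 W=0
Move 5: B@(2,1) -> caps B=0 W=0
Move 6: W@(2,2) -> caps B=0 W=0
Move 7: B@(2,3) -> caps B=0 W=0
Move 8: W@(3,3) -> caps B=0 W=1
Move 9: B@(3,1) -> caps B=0 W=1
Move 10: W@(1,2) -> caps B=0 W=1
Move 11: B@(0,2) -> caps B=0 W=1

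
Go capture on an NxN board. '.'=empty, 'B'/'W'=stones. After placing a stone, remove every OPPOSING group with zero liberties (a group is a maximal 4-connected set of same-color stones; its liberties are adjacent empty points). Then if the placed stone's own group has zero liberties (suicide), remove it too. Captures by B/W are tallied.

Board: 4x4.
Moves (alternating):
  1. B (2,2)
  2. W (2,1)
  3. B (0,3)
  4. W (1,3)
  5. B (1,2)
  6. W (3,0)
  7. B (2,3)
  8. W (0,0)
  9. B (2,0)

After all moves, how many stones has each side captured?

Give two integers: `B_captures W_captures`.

Move 1: B@(2,2) -> caps B=0 W=0
Move 2: W@(2,1) -> caps B=0 W=0
Move 3: B@(0,3) -> caps B=0 W=0
Move 4: W@(1,3) -> caps B=0 W=0
Move 5: B@(1,2) -> caps B=0 W=0
Move 6: W@(3,0) -> caps B=0 W=0
Move 7: B@(2,3) -> caps B=1 W=0
Move 8: W@(0,0) -> caps B=1 W=0
Move 9: B@(2,0) -> caps B=1 W=0

Answer: 1 0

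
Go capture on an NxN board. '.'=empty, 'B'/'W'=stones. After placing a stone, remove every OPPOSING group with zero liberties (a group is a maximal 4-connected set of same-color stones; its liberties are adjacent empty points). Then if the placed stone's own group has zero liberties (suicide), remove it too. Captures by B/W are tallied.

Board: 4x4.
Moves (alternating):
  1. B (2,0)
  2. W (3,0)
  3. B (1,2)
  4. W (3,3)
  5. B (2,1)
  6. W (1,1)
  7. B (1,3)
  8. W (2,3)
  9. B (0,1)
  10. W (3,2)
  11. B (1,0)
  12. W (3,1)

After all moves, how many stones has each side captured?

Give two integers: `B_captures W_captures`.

Move 1: B@(2,0) -> caps B=0 W=0
Move 2: W@(3,0) -> caps B=0 W=0
Move 3: B@(1,2) -> caps B=0 W=0
Move 4: W@(3,3) -> caps B=0 W=0
Move 5: B@(2,1) -> caps B=0 W=0
Move 6: W@(1,1) -> caps B=0 W=0
Move 7: B@(1,3) -> caps B=0 W=0
Move 8: W@(2,3) -> caps B=0 W=0
Move 9: B@(0,1) -> caps B=0 W=0
Move 10: W@(3,2) -> caps B=0 W=0
Move 11: B@(1,0) -> caps B=1 W=0
Move 12: W@(3,1) -> caps B=1 W=0

Answer: 1 0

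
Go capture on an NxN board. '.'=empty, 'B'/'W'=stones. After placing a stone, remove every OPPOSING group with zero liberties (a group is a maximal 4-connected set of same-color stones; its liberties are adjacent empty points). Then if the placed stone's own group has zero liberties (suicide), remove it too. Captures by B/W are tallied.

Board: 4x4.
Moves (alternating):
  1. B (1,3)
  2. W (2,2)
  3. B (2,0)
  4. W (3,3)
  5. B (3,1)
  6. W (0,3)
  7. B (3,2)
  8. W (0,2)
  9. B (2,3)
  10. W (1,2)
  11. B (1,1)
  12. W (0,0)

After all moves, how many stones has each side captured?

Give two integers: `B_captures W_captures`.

Move 1: B@(1,3) -> caps B=0 W=0
Move 2: W@(2,2) -> caps B=0 W=0
Move 3: B@(2,0) -> caps B=0 W=0
Move 4: W@(3,3) -> caps B=0 W=0
Move 5: B@(3,1) -> caps B=0 W=0
Move 6: W@(0,3) -> caps B=0 W=0
Move 7: B@(3,2) -> caps B=0 W=0
Move 8: W@(0,2) -> caps B=0 W=0
Move 9: B@(2,3) -> caps B=1 W=0
Move 10: W@(1,2) -> caps B=1 W=0
Move 11: B@(1,1) -> caps B=1 W=0
Move 12: W@(0,0) -> caps B=1 W=0

Answer: 1 0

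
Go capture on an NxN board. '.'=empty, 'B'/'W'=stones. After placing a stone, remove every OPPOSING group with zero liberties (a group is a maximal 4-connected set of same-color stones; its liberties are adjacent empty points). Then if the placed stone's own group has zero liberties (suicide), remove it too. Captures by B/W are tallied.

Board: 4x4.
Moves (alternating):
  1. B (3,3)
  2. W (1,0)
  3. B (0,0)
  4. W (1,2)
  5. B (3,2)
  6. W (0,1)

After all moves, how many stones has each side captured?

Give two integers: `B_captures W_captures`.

Answer: 0 1

Derivation:
Move 1: B@(3,3) -> caps B=0 W=0
Move 2: W@(1,0) -> caps B=0 W=0
Move 3: B@(0,0) -> caps B=0 W=0
Move 4: W@(1,2) -> caps B=0 W=0
Move 5: B@(3,2) -> caps B=0 W=0
Move 6: W@(0,1) -> caps B=0 W=1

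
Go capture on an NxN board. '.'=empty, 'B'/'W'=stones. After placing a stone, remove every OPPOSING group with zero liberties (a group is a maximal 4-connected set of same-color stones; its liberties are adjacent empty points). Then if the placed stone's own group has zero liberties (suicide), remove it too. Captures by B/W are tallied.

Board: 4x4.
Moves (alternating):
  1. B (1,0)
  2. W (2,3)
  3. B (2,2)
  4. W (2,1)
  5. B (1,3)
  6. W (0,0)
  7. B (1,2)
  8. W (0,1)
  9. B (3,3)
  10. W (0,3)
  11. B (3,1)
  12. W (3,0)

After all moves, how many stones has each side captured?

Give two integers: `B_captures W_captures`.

Move 1: B@(1,0) -> caps B=0 W=0
Move 2: W@(2,3) -> caps B=0 W=0
Move 3: B@(2,2) -> caps B=0 W=0
Move 4: W@(2,1) -> caps B=0 W=0
Move 5: B@(1,3) -> caps B=0 W=0
Move 6: W@(0,0) -> caps B=0 W=0
Move 7: B@(1,2) -> caps B=0 W=0
Move 8: W@(0,1) -> caps B=0 W=0
Move 9: B@(3,3) -> caps B=1 W=0
Move 10: W@(0,3) -> caps B=1 W=0
Move 11: B@(3,1) -> caps B=1 W=0
Move 12: W@(3,0) -> caps B=1 W=0

Answer: 1 0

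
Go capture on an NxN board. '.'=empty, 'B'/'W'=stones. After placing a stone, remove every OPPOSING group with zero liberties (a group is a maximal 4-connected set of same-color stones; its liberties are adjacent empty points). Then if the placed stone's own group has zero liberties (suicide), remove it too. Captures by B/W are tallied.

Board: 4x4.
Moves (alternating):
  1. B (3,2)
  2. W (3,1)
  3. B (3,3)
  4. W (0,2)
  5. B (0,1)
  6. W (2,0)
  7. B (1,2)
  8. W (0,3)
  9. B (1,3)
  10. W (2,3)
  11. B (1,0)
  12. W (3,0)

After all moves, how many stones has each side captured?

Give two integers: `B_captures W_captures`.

Move 1: B@(3,2) -> caps B=0 W=0
Move 2: W@(3,1) -> caps B=0 W=0
Move 3: B@(3,3) -> caps B=0 W=0
Move 4: W@(0,2) -> caps B=0 W=0
Move 5: B@(0,1) -> caps B=0 W=0
Move 6: W@(2,0) -> caps B=0 W=0
Move 7: B@(1,2) -> caps B=0 W=0
Move 8: W@(0,3) -> caps B=0 W=0
Move 9: B@(1,3) -> caps B=2 W=0
Move 10: W@(2,3) -> caps B=2 W=0
Move 11: B@(1,0) -> caps B=2 W=0
Move 12: W@(3,0) -> caps B=2 W=0

Answer: 2 0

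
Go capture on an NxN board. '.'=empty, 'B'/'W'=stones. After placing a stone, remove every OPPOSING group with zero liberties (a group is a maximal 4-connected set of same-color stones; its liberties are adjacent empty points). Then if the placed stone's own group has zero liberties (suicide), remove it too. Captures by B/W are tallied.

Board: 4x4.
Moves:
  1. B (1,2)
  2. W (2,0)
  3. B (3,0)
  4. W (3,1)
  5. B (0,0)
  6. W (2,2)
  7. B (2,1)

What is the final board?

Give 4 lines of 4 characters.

Move 1: B@(1,2) -> caps B=0 W=0
Move 2: W@(2,0) -> caps B=0 W=0
Move 3: B@(3,0) -> caps B=0 W=0
Move 4: W@(3,1) -> caps B=0 W=1
Move 5: B@(0,0) -> caps B=0 W=1
Move 6: W@(2,2) -> caps B=0 W=1
Move 7: B@(2,1) -> caps B=0 W=1

Answer: B...
..B.
WBW.
.W..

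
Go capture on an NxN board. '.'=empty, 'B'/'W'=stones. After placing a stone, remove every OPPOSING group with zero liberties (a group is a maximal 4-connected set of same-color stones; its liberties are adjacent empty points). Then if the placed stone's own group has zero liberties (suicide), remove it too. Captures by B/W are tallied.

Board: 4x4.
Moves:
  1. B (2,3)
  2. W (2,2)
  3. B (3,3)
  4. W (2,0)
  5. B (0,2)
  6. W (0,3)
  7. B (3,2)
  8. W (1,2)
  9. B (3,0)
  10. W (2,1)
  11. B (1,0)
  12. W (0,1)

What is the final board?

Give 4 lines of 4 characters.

Move 1: B@(2,3) -> caps B=0 W=0
Move 2: W@(2,2) -> caps B=0 W=0
Move 3: B@(3,3) -> caps B=0 W=0
Move 4: W@(2,0) -> caps B=0 W=0
Move 5: B@(0,2) -> caps B=0 W=0
Move 6: W@(0,3) -> caps B=0 W=0
Move 7: B@(3,2) -> caps B=0 W=0
Move 8: W@(1,2) -> caps B=0 W=0
Move 9: B@(3,0) -> caps B=0 W=0
Move 10: W@(2,1) -> caps B=0 W=0
Move 11: B@(1,0) -> caps B=0 W=0
Move 12: W@(0,1) -> caps B=0 W=1

Answer: .W.W
B.W.
WWWB
B.BB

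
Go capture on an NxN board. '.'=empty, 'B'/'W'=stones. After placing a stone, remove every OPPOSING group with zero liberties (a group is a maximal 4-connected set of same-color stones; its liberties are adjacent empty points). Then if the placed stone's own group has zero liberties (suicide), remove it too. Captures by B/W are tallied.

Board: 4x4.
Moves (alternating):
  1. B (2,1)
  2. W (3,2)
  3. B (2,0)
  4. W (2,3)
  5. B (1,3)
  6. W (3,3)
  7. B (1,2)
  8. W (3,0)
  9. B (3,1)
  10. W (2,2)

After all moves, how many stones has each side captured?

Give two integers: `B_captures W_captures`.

Answer: 1 0

Derivation:
Move 1: B@(2,1) -> caps B=0 W=0
Move 2: W@(3,2) -> caps B=0 W=0
Move 3: B@(2,0) -> caps B=0 W=0
Move 4: W@(2,3) -> caps B=0 W=0
Move 5: B@(1,3) -> caps B=0 W=0
Move 6: W@(3,3) -> caps B=0 W=0
Move 7: B@(1,2) -> caps B=0 W=0
Move 8: W@(3,0) -> caps B=0 W=0
Move 9: B@(3,1) -> caps B=1 W=0
Move 10: W@(2,2) -> caps B=1 W=0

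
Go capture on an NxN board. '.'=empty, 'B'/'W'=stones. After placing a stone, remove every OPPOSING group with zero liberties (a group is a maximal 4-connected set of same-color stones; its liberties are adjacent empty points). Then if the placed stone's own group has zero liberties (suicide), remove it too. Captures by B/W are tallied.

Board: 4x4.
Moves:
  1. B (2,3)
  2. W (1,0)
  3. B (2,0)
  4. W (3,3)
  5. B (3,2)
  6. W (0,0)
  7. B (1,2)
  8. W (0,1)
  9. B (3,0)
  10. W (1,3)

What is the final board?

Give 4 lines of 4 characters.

Answer: WW..
W.BW
B..B
B.B.

Derivation:
Move 1: B@(2,3) -> caps B=0 W=0
Move 2: W@(1,0) -> caps B=0 W=0
Move 3: B@(2,0) -> caps B=0 W=0
Move 4: W@(3,3) -> caps B=0 W=0
Move 5: B@(3,2) -> caps B=1 W=0
Move 6: W@(0,0) -> caps B=1 W=0
Move 7: B@(1,2) -> caps B=1 W=0
Move 8: W@(0,1) -> caps B=1 W=0
Move 9: B@(3,0) -> caps B=1 W=0
Move 10: W@(1,3) -> caps B=1 W=0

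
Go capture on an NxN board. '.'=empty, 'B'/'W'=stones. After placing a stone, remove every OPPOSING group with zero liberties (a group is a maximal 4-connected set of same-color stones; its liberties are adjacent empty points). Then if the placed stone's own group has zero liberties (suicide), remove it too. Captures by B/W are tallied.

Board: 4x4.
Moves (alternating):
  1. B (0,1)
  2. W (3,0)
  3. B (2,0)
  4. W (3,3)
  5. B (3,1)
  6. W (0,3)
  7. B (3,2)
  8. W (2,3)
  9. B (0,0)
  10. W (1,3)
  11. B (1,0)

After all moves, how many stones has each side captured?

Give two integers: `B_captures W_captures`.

Move 1: B@(0,1) -> caps B=0 W=0
Move 2: W@(3,0) -> caps B=0 W=0
Move 3: B@(2,0) -> caps B=0 W=0
Move 4: W@(3,3) -> caps B=0 W=0
Move 5: B@(3,1) -> caps B=1 W=0
Move 6: W@(0,3) -> caps B=1 W=0
Move 7: B@(3,2) -> caps B=1 W=0
Move 8: W@(2,3) -> caps B=1 W=0
Move 9: B@(0,0) -> caps B=1 W=0
Move 10: W@(1,3) -> caps B=1 W=0
Move 11: B@(1,0) -> caps B=1 W=0

Answer: 1 0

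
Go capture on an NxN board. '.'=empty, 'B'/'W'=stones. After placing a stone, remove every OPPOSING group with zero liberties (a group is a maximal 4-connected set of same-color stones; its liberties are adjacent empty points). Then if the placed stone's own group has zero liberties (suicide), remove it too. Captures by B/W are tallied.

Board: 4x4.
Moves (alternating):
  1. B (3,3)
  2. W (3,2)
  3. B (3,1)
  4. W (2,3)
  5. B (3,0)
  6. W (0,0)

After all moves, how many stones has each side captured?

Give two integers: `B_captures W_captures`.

Answer: 0 1

Derivation:
Move 1: B@(3,3) -> caps B=0 W=0
Move 2: W@(3,2) -> caps B=0 W=0
Move 3: B@(3,1) -> caps B=0 W=0
Move 4: W@(2,3) -> caps B=0 W=1
Move 5: B@(3,0) -> caps B=0 W=1
Move 6: W@(0,0) -> caps B=0 W=1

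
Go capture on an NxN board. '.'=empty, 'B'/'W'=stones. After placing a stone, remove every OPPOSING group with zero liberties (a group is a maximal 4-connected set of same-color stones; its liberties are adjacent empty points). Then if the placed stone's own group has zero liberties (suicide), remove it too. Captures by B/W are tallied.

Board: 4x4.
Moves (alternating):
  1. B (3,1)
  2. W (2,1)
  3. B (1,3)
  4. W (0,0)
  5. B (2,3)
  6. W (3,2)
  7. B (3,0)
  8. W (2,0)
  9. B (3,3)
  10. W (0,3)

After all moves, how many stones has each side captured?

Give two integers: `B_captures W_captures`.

Move 1: B@(3,1) -> caps B=0 W=0
Move 2: W@(2,1) -> caps B=0 W=0
Move 3: B@(1,3) -> caps B=0 W=0
Move 4: W@(0,0) -> caps B=0 W=0
Move 5: B@(2,3) -> caps B=0 W=0
Move 6: W@(3,2) -> caps B=0 W=0
Move 7: B@(3,0) -> caps B=0 W=0
Move 8: W@(2,0) -> caps B=0 W=2
Move 9: B@(3,3) -> caps B=0 W=2
Move 10: W@(0,3) -> caps B=0 W=2

Answer: 0 2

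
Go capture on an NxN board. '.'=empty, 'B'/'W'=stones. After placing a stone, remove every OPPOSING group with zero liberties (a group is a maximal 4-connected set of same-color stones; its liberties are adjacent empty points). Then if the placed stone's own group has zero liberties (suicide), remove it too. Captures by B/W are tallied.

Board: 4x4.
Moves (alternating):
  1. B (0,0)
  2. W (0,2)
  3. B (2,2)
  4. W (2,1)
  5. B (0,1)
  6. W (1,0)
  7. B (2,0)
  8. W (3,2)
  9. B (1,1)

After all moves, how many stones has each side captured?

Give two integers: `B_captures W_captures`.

Move 1: B@(0,0) -> caps B=0 W=0
Move 2: W@(0,2) -> caps B=0 W=0
Move 3: B@(2,2) -> caps B=0 W=0
Move 4: W@(2,1) -> caps B=0 W=0
Move 5: B@(0,1) -> caps B=0 W=0
Move 6: W@(1,0) -> caps B=0 W=0
Move 7: B@(2,0) -> caps B=0 W=0
Move 8: W@(3,2) -> caps B=0 W=0
Move 9: B@(1,1) -> caps B=1 W=0

Answer: 1 0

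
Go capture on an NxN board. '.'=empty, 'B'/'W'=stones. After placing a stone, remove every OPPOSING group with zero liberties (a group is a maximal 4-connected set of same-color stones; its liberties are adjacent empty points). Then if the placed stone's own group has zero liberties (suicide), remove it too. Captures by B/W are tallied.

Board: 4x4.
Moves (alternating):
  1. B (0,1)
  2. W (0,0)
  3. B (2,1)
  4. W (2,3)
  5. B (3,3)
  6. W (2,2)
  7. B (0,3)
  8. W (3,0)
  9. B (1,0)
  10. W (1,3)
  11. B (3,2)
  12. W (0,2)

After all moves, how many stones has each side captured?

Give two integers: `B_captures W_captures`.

Answer: 1 1

Derivation:
Move 1: B@(0,1) -> caps B=0 W=0
Move 2: W@(0,0) -> caps B=0 W=0
Move 3: B@(2,1) -> caps B=0 W=0
Move 4: W@(2,3) -> caps B=0 W=0
Move 5: B@(3,3) -> caps B=0 W=0
Move 6: W@(2,2) -> caps B=0 W=0
Move 7: B@(0,3) -> caps B=0 W=0
Move 8: W@(3,0) -> caps B=0 W=0
Move 9: B@(1,0) -> caps B=1 W=0
Move 10: W@(1,3) -> caps B=1 W=0
Move 11: B@(3,2) -> caps B=1 W=0
Move 12: W@(0,2) -> caps B=1 W=1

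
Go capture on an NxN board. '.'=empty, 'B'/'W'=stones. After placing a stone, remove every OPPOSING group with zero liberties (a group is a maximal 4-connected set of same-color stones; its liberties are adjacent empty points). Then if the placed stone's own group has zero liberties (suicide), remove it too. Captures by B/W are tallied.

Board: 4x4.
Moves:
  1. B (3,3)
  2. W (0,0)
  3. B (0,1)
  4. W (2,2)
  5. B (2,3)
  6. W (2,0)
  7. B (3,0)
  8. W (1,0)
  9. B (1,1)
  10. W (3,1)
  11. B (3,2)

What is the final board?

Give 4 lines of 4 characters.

Answer: WB..
WB..
W.WB
.WBB

Derivation:
Move 1: B@(3,3) -> caps B=0 W=0
Move 2: W@(0,0) -> caps B=0 W=0
Move 3: B@(0,1) -> caps B=0 W=0
Move 4: W@(2,2) -> caps B=0 W=0
Move 5: B@(2,3) -> caps B=0 W=0
Move 6: W@(2,0) -> caps B=0 W=0
Move 7: B@(3,0) -> caps B=0 W=0
Move 8: W@(1,0) -> caps B=0 W=0
Move 9: B@(1,1) -> caps B=0 W=0
Move 10: W@(3,1) -> caps B=0 W=1
Move 11: B@(3,2) -> caps B=0 W=1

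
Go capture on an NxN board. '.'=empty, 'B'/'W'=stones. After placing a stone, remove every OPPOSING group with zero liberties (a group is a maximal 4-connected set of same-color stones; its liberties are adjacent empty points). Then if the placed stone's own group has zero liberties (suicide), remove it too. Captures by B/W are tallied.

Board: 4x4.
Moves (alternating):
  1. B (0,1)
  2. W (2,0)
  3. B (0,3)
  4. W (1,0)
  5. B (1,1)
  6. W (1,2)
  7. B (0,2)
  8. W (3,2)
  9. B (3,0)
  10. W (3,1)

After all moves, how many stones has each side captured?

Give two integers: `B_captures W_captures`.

Answer: 0 1

Derivation:
Move 1: B@(0,1) -> caps B=0 W=0
Move 2: W@(2,0) -> caps B=0 W=0
Move 3: B@(0,3) -> caps B=0 W=0
Move 4: W@(1,0) -> caps B=0 W=0
Move 5: B@(1,1) -> caps B=0 W=0
Move 6: W@(1,2) -> caps B=0 W=0
Move 7: B@(0,2) -> caps B=0 W=0
Move 8: W@(3,2) -> caps B=0 W=0
Move 9: B@(3,0) -> caps B=0 W=0
Move 10: W@(3,1) -> caps B=0 W=1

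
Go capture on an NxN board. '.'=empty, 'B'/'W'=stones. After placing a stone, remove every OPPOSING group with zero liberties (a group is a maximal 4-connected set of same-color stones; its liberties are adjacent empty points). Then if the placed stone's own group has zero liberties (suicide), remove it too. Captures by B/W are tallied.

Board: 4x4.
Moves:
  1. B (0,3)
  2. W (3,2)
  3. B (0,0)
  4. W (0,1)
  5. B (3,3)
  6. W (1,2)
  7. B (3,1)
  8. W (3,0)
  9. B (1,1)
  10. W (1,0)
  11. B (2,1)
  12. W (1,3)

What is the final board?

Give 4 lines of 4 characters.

Answer: .W.B
WBWW
.B..
WBWB

Derivation:
Move 1: B@(0,3) -> caps B=0 W=0
Move 2: W@(3,2) -> caps B=0 W=0
Move 3: B@(0,0) -> caps B=0 W=0
Move 4: W@(0,1) -> caps B=0 W=0
Move 5: B@(3,3) -> caps B=0 W=0
Move 6: W@(1,2) -> caps B=0 W=0
Move 7: B@(3,1) -> caps B=0 W=0
Move 8: W@(3,0) -> caps B=0 W=0
Move 9: B@(1,1) -> caps B=0 W=0
Move 10: W@(1,0) -> caps B=0 W=1
Move 11: B@(2,1) -> caps B=0 W=1
Move 12: W@(1,3) -> caps B=0 W=1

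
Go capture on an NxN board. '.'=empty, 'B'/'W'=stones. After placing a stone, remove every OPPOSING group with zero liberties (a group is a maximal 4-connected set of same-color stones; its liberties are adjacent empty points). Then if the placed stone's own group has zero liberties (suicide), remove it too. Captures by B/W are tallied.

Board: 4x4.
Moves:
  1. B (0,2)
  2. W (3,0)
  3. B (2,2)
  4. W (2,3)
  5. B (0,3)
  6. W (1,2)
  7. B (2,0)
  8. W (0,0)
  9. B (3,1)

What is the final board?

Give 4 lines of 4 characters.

Move 1: B@(0,2) -> caps B=0 W=0
Move 2: W@(3,0) -> caps B=0 W=0
Move 3: B@(2,2) -> caps B=0 W=0
Move 4: W@(2,3) -> caps B=0 W=0
Move 5: B@(0,3) -> caps B=0 W=0
Move 6: W@(1,2) -> caps B=0 W=0
Move 7: B@(2,0) -> caps B=0 W=0
Move 8: W@(0,0) -> caps B=0 W=0
Move 9: B@(3,1) -> caps B=1 W=0

Answer: W.BB
..W.
B.BW
.B..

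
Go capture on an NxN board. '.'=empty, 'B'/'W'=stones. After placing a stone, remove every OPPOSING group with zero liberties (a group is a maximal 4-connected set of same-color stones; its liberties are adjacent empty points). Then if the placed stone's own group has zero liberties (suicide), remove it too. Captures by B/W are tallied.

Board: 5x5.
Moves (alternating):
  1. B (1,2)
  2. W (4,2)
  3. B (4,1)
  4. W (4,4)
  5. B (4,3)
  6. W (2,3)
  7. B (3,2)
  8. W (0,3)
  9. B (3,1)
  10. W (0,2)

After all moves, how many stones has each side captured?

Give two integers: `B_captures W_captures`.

Move 1: B@(1,2) -> caps B=0 W=0
Move 2: W@(4,2) -> caps B=0 W=0
Move 3: B@(4,1) -> caps B=0 W=0
Move 4: W@(4,4) -> caps B=0 W=0
Move 5: B@(4,3) -> caps B=0 W=0
Move 6: W@(2,3) -> caps B=0 W=0
Move 7: B@(3,2) -> caps B=1 W=0
Move 8: W@(0,3) -> caps B=1 W=0
Move 9: B@(3,1) -> caps B=1 W=0
Move 10: W@(0,2) -> caps B=1 W=0

Answer: 1 0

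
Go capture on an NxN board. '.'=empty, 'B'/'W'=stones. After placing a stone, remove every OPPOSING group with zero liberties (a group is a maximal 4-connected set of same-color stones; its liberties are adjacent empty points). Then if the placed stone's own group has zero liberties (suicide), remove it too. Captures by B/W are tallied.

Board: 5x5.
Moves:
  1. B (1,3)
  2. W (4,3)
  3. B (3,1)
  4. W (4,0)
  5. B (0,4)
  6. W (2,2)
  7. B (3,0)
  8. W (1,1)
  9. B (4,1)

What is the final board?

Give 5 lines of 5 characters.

Move 1: B@(1,3) -> caps B=0 W=0
Move 2: W@(4,3) -> caps B=0 W=0
Move 3: B@(3,1) -> caps B=0 W=0
Move 4: W@(4,0) -> caps B=0 W=0
Move 5: B@(0,4) -> caps B=0 W=0
Move 6: W@(2,2) -> caps B=0 W=0
Move 7: B@(3,0) -> caps B=0 W=0
Move 8: W@(1,1) -> caps B=0 W=0
Move 9: B@(4,1) -> caps B=1 W=0

Answer: ....B
.W.B.
..W..
BB...
.B.W.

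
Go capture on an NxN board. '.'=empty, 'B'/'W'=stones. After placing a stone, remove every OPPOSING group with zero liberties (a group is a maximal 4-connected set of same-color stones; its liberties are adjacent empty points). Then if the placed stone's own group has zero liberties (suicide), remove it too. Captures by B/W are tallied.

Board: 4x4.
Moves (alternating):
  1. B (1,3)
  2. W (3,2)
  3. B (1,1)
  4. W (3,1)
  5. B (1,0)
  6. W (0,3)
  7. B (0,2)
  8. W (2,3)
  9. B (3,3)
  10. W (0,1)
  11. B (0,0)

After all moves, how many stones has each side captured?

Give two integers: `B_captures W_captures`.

Answer: 2 0

Derivation:
Move 1: B@(1,3) -> caps B=0 W=0
Move 2: W@(3,2) -> caps B=0 W=0
Move 3: B@(1,1) -> caps B=0 W=0
Move 4: W@(3,1) -> caps B=0 W=0
Move 5: B@(1,0) -> caps B=0 W=0
Move 6: W@(0,3) -> caps B=0 W=0
Move 7: B@(0,2) -> caps B=1 W=0
Move 8: W@(2,3) -> caps B=1 W=0
Move 9: B@(3,3) -> caps B=1 W=0
Move 10: W@(0,1) -> caps B=1 W=0
Move 11: B@(0,0) -> caps B=2 W=0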